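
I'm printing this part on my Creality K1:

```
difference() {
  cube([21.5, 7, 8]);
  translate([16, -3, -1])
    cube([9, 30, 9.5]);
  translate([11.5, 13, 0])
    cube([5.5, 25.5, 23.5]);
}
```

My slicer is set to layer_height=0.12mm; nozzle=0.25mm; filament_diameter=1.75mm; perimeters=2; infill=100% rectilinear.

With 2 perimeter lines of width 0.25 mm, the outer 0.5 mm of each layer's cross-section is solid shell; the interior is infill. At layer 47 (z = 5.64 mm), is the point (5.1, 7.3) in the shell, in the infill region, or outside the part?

outside

At z = 5.64 mm: the 21.5×7 cube contributes its full rectangle; the cube at (16, -3) is present — its section is the full 9×30 rectangle; the cube at (11.5, 13) is present — its section is the full 5.5×25.5 rectangle; Taking the first minus the rest: starting from the 21.5×7 cube, the 9×30 cube at (16, -3) partially overlaps it — only the 38.50 mm² overlap (of its 270.00 mm²) is removed, clipping the outline; the 5.5×25.5 cube at (11.5, 13) misses the remaining region (no effect) — 1 connected region. Overall, the cross-section is a single solid region. The nearest boundary edge runs (0.00, 7.00)→(16.00, 7.00); distance from the point to it = 0.30 mm. The point is not inside any of the regions above, so it lies outside the cross-section (0.30 mm from the nearest boundary).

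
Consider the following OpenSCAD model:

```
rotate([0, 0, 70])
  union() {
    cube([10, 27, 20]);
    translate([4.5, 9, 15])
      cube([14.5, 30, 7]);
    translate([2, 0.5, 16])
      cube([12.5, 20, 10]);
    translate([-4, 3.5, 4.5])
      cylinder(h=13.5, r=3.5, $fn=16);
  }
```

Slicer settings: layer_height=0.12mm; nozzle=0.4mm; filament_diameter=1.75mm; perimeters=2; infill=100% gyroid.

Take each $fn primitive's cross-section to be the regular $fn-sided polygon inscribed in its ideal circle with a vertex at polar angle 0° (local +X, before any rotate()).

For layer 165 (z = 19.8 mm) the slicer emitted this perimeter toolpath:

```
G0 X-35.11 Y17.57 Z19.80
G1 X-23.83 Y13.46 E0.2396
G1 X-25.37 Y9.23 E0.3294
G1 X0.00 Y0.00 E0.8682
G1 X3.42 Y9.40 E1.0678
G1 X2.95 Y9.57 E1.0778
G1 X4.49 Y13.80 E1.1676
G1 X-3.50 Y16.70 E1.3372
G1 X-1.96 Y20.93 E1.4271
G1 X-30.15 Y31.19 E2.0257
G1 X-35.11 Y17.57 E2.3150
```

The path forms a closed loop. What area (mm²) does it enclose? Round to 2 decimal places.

644.20 mm²

Apply the shoelace formula to the sequence of (X, Y) vertices; enclosed area = 644.20 mm².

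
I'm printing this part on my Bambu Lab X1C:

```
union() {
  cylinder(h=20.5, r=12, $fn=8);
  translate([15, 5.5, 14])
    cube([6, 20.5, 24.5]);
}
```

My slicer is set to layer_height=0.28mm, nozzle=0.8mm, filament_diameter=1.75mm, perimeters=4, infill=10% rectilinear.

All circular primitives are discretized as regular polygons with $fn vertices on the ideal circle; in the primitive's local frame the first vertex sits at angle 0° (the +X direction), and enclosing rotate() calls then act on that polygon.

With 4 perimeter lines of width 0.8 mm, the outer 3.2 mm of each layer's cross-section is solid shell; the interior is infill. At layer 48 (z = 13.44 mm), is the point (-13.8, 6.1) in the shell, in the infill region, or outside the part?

outside

At z = 13.44 mm: the r=12 cylinder contributes a regular 8-gon of circumradius 12; the cube at (15, 5.5) does not reach this height (z outside [14, 38.5]); Combining (union): only the r=12 cylinder is present, so the union is just that shape — 1 connected region. Overall, the cross-section is a single solid region. The nearest boundary edge runs (-8.49, 8.49)→(-12.00, 0.00); distance from the point to it = 4.00 mm. The point is not inside any of the regions above, so it lies outside the cross-section (4.00 mm from the nearest boundary).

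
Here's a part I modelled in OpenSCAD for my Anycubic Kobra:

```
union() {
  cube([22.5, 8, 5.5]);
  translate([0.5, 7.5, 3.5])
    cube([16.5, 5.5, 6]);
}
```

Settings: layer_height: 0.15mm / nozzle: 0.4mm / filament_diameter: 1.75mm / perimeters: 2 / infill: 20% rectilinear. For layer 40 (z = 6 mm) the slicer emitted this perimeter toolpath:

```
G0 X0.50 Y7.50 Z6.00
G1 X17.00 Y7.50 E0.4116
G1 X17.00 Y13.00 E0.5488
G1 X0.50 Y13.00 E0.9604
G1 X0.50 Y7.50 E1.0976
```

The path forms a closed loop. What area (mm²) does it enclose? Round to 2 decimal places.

Apply the shoelace formula to the sequence of (X, Y) vertices; enclosed area = 90.75 mm².

90.75 mm²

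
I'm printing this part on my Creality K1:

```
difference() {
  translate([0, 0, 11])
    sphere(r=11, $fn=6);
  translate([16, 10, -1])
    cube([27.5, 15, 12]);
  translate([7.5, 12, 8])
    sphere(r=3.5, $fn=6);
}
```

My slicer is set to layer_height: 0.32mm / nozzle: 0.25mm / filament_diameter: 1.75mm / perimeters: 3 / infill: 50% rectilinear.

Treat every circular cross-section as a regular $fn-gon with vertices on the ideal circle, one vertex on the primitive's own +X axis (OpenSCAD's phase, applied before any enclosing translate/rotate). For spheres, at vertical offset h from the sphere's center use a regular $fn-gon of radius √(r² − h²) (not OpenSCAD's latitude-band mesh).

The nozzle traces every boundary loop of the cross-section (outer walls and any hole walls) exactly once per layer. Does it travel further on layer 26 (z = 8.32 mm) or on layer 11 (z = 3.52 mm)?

Layer 26 (z = 8.32): the r=11 sphere slices to a regular 6-gon of circumradius 10.669 (√(r²−h²) with h=2.68 from center) (perimeter = 2·6·10.669·sin(180°/6) = 64.01 mm); the cube at (16, 10) (footprint 27.5×15) is included at this height (perimeter 85.00 mm); the sphere at (7.5, 12): section is a regular 6-gon, circumradius = √(r²−h²) = √(3.5²−0.32²) = 3.485 (perimeter = 2·6·3.485·sin(180°/6) = 20.91 mm); After the difference (first − rest): starting from the r=11 sphere, the 27.5×15 cube at (16, 10) misses the remaining region (no effect); the r=3.5 sphere at (7.5, 12) misses the remaining region (no effect) — boundary = 64.01 mm. So its perimeter = 64.01 mm. Layer 11 (z = 3.52): the r=11 sphere contributes a regular 6-gon of circumradius √(11²−7.48²) = 8.065 (perimeter = 2·6·8.065·sin(180°/6) = 48.39 mm); the cube at (16, 10) is present — its section is the full 27.5×15 rectangle (perimeter 85.00 mm); the sphere at (7.5, 12) is absent (|z−center|=4.480 > r=3.5); Taking the first minus the rest: starting from the r=11 sphere, the 27.5×15 cube at (16, 10) misses the remaining region (no effect) — boundary = 48.39 mm. So its perimeter = 48.39 mm. Layer 26 is larger (64.01 vs 48.39 mm).

layer 26 (z = 8.32 mm)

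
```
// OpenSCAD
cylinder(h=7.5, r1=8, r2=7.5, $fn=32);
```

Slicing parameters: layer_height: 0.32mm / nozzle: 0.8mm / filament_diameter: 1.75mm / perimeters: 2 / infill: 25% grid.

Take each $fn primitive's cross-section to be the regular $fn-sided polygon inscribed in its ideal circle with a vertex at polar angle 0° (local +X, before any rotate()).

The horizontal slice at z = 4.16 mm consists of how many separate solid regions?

At z = 4.16 mm: the cone (r1=8→r2=7.5) has section circumradius 7.723 here — a regular 32-gon. The result has 1 disconnected region.

1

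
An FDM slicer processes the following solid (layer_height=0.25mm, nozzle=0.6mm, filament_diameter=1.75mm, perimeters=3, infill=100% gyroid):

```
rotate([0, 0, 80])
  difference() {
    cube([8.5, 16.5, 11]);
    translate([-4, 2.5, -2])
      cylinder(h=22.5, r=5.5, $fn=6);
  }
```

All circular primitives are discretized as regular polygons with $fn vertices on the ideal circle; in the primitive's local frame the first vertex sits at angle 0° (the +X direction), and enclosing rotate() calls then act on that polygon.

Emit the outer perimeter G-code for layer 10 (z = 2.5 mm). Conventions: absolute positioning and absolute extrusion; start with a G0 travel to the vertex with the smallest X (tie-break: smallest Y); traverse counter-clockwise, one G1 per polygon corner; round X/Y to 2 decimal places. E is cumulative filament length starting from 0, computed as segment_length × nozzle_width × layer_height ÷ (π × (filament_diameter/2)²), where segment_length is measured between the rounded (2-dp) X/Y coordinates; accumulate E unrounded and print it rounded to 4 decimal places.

At z = 2.5 mm: the 8.5×16.5 cube contributes its full rectangle; the r=5.5 cylinder at (-4, 2.5) gives a regular 6-gon of circumradius 5.5 (constant along its height); Subtracting the remaining from the first: starting from the 8.5×16.5 cube, the r=5.5 cylinder at (-4, 2.5) partially overlaps it — only the 3.89 mm² overlap (of its 78.59 mm²) is removed, clipping the outline — 1 connected region; (rotated 80° about Z; rotation is an isometry so areas/perimeters/island counts are preserved). The outline is a single polygon with 6 vertices. Extrusion per mm of travel: 0.6 × 0.25 / (π × 0.875²) = 0.062363. Accumulating E over each segment gives final E = 3.1633.

G0 X-16.25 Y2.87 Z2.50
G1 X-5.02 Y0.89 E0.7111
G1 X-2.20 Y1.91 E0.8981
G1 X0.01 Y0.06 E1.0779
G1 X1.48 Y8.37 E1.6042
G1 X-14.77 Y11.24 E2.6332
G1 X-16.25 Y2.87 E3.1633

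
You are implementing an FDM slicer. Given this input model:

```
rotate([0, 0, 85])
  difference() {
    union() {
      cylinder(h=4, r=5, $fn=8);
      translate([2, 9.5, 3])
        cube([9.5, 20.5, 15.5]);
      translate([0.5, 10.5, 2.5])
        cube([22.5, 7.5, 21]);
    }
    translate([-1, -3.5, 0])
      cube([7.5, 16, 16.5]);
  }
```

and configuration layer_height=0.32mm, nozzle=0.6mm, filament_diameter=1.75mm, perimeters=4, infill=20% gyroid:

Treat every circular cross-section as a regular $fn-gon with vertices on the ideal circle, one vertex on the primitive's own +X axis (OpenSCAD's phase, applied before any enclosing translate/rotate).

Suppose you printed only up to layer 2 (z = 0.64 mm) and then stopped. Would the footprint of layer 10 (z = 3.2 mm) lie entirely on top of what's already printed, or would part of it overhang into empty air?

Compare the two slices. At z = 0.64: the r=5 cylinder contributes a regular 8-gon of circumradius 5 (area = (8/2)·5.000²·sin(360°/8) = 70.71 mm²); the cube at (2, 9.5) is not intersected at this z (z outside [3, 18.5]); the cube at (0.5, 10.5) is not intersected at this z (z outside [2.5, 23.5]); Combining (union): only the r=5 cylinder is present, so the union is just that shape — area = 70.71 mm²; the 7.5×16 cube at (-1, -3.5) contributes its full rectangle (area 120.00 mm²); After the difference (first − rest): starting from that combined region (70.71 mm²), the 7.5×16 cube at (-1, -3.5) partially overlaps it — only the 40.93 mm² overlap (of its 120.00 mm²) is removed, clipping the outline — area = 29.78 mm²; (whole slice rotated 85° about Z — lengths, areas and connectivity unchanged). At z = 3.2: the r=5 cylinder gives a regular 8-gon of circumradius 5 (constant along its height) (area = (8/2)·5.000²·sin(360°/8) = 70.71 mm²); the cube at (2, 9.5) is present — its section is the full 9.5×20.5 rectangle (area 194.75 mm²); the 22.5×7.5 cube at (0.5, 10.5) contributes its full rectangle (area 168.75 mm²); Combining (union): the regions partially overlap — summed areas 434.21 mm² minus the doubly-counted overlap 71.25 mm² gives 362.96 mm² — area = 362.96 mm²; the cube at (-1, -3.5) is present — its section is the full 7.5×16 rectangle (area 120.00 mm²); Taking the first minus the rest: starting from that combined region (362.96 mm²), the 7.5×16 cube at (-1, -3.5) partially overlaps it — only the 57.43 mm² overlap (of its 120.00 mm²) is removed, clipping the outline — area = 305.53 mm²; (rotated 85° about Z; rotation is an isometry so areas/perimeters/island counts are preserved). Checking containment: at z = 3.2 the cross-section extends beyond the z = 0.64 cross-section by about 275.75 mm².

part overhangs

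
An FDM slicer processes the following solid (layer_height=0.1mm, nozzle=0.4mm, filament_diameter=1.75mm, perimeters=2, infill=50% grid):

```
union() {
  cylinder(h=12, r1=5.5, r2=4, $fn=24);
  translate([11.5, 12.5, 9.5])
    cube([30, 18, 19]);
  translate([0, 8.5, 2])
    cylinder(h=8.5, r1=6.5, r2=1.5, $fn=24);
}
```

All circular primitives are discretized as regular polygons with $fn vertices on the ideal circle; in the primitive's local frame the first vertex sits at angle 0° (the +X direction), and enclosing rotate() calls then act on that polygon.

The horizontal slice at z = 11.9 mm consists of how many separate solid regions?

At z = 11.9 mm: the cone contributes a regular 24-gon of circumradius 4.013 (interpolated between r1=5.5 and r2=4 at t=0.992); the 30×18 cube at (11.5, 12.5) contributes its full rectangle; the cone at (0, 8.5) is not intersected at this z (z outside [2, 10.5]); Taking the union: the 2 present regions are separate (no shared area or edge), so areas and boundary lengths simply add and each stays a separate island — 2 connected regions. The result has 2 disconnected regions.

2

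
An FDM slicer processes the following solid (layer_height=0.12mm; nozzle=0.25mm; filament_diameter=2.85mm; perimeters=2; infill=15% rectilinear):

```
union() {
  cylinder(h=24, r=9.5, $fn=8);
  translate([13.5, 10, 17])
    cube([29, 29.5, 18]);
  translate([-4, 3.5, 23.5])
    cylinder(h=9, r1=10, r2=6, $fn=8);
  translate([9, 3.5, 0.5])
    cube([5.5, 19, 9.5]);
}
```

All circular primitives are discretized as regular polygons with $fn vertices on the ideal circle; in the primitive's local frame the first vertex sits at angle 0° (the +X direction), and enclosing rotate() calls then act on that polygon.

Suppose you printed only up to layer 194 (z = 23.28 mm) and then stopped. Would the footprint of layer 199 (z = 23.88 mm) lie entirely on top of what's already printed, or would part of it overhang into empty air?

Compare the two slices. At z = 23.28: the r=9.5 cylinder gives a regular 8-gon of circumradius 9.5 (constant along its height) (area = (8/2)·9.500²·sin(360°/8) = 255.27 mm²); the cube at (13.5, 10) (footprint 29×29.5) is included at this height (area 855.50 mm²); the cone at (-4, 3.5) is absent (z outside [23.5, 32.5]); the cube at (9, 3.5) is absent (z outside [0.5, 10]); Merging all regions: the 2 present regions are separate (no shared area or edge), so areas and boundary lengths simply add and each stays a separate island — area = 1110.77 mm². At z = 23.88: the r=9.5 cylinder gives a regular 8-gon of circumradius 9.5 (constant along its height) (area = (8/2)·9.500²·sin(360°/8) = 255.27 mm²); the cube at (13.5, 10) is present — its section is the full 29×29.5 rectangle (area 855.50 mm²); the cone at (-4, 3.5) (r1=10→r2=6) has section circumradius 9.831 here — a regular 8-gon (area = (8/2)·9.831²·sin(360°/8) = 273.37 mm²); the cube at (9, 3.5) is not intersected at this z (z outside [0.5, 10]); Taking the union: the regions partially overlap — summed areas 1384.14 mm² minus the doubly-counted overlap 167.34 mm² gives 1216.79 mm² — area = 1216.79 mm². Checking containment: at z = 23.88 the cross-section extends beyond the z = 23.28 cross-section by about 106.03 mm².

part overhangs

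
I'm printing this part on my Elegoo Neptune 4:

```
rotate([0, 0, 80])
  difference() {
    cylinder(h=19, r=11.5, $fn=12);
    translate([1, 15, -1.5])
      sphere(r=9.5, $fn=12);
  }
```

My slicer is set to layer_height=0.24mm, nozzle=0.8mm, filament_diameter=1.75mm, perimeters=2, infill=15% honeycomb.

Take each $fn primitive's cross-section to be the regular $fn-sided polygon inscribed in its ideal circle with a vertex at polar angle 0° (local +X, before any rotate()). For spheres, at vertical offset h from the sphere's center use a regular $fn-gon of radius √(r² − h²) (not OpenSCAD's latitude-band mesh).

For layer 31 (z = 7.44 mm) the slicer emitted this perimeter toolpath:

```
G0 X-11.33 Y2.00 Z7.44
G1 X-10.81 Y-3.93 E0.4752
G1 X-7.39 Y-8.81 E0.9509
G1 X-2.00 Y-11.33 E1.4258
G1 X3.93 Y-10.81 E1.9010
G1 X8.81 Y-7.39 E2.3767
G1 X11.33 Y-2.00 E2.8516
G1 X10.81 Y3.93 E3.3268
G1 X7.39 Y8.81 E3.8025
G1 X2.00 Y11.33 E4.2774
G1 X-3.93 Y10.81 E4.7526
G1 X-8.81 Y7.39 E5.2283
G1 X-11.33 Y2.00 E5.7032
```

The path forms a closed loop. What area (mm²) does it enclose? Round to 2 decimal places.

Apply the shoelace formula to the sequence of (X, Y) vertices; enclosed area = 396.90 mm².

396.90 mm²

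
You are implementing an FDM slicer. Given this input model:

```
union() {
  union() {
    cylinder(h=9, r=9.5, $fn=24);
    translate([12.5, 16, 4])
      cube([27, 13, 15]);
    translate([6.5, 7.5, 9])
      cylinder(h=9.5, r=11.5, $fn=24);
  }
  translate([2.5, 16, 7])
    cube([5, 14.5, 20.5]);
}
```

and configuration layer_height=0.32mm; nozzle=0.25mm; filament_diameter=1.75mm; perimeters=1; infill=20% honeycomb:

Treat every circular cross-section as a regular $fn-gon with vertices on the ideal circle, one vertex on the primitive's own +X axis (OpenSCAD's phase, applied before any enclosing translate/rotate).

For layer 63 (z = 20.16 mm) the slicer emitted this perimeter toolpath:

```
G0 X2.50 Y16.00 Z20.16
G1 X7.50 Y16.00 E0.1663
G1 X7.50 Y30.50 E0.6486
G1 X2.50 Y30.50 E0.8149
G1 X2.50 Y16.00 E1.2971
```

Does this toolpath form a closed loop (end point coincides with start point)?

Start point (G0): (2.50, 16.00). End point (last G1): the path returns to the start — closed.

yes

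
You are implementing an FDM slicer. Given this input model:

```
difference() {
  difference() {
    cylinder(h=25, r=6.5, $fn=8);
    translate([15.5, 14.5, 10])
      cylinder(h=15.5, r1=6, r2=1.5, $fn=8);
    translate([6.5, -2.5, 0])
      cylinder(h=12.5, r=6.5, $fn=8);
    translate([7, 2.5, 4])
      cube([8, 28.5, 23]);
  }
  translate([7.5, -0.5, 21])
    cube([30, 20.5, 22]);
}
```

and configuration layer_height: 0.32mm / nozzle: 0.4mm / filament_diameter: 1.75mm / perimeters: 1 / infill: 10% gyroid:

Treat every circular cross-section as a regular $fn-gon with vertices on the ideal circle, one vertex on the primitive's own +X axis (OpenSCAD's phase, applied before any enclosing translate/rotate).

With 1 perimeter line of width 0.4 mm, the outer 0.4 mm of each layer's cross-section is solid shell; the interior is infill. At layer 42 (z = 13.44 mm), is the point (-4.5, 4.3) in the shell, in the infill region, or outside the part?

At z = 13.44 mm: the r=6.5 cylinder contributes a regular 8-gon of circumradius 6.5; the cone at (15.5, 14.5) contributes a regular 8-gon of circumradius 5.001 (interpolated between r1=6 and r2=1.5 at t=0.222); the cylinder at (6.5, -2.5) is absent (z outside [0, 12.5]); the 8×28.5 cube at (7, 2.5) contributes its full rectangle; Taking the first minus the rest: starting from the r=6.5 cylinder, the cone at (15.5, 14.5) misses the remaining region (no effect); the 8×28.5 cube at (7, 2.5) misses the remaining region (no effect) — 1 connected region; the cube at (7.5, -0.5) is absent (z outside [21, 43]); Taking the first minus the rest: none of the subtracted shapes is present at this height, so the result so far is unchanged — 1 connected region. Overall, the cross-section is a single solid region. The nearest boundary edge runs (-6.50, 0.00)→(-4.60, 4.60); distance from the point to it = 0.20 mm. The point is inside the cross-section, 0.20 mm from the nearest boundary — within the 0.4 mm shell band (1 × 0.4).

shell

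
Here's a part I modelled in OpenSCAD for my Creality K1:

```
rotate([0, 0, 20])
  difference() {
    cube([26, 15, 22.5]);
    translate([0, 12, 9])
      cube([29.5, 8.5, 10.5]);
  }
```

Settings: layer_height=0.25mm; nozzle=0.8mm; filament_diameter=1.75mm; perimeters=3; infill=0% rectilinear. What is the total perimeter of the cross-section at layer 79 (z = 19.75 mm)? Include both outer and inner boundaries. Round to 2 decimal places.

At z = 19.75 mm: the 26×15 cube contributes its full rectangle (perimeter 82.00 mm); the cube at (0, 12) is absent (z outside [9, 19.5]); After the difference (first − rest): none of the subtracted shapes is present at this height, so the 26×15 cube is unchanged — boundary = 82.00 mm; (whole slice rotated 20° about Z — lengths, areas and connectivity unchanged). Overall, the cross-section is a single solid region. Total boundary length (outer) = 82.00 mm.

82.00 mm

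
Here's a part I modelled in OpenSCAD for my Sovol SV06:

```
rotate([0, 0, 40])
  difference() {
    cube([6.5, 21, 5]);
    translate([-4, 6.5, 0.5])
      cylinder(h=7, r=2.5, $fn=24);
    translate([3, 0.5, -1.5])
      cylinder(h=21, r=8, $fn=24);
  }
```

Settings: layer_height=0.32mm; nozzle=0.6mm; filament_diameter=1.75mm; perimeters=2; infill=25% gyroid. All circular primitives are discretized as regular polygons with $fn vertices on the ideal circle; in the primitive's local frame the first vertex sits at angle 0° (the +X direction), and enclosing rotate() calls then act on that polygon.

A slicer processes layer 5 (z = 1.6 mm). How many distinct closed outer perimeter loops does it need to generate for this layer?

At z = 1.6 mm: the cube (footprint 6.5×21) is included at this height; the r=2.5 cylinder at (-4, 6.5) contributes a regular 24-gon of circumradius 2.5; the r=8 cylinder at (3, 0.5) contributes a regular 24-gon of circumradius 8; After the difference (first − rest): starting from the 6.5×21 cube, the r=2.5 cylinder at (-4, 6.5) misses the remaining region (no effect); the r=8 cylinder at (3, 0.5) partially overlaps it — only the 53.44 mm² overlap (of its 198.77 mm²) is removed, clipping the outline — 1 connected region; (whole slice rotated 40° about Z — lengths, areas and connectivity unchanged). The result has 1 disconnected region.

1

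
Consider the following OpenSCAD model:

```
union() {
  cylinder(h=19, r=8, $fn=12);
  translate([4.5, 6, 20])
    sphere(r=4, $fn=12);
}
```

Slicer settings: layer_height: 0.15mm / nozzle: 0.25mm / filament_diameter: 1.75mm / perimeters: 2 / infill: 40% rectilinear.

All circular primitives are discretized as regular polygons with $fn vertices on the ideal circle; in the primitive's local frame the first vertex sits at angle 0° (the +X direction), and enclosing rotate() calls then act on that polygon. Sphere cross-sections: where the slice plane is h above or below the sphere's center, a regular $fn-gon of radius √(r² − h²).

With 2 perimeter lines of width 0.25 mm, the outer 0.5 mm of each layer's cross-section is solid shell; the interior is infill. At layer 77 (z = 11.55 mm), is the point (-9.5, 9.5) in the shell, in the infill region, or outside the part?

outside

At z = 11.55 mm: the r=8 cylinder contributes a regular 12-gon of circumradius 8; the sphere at (4.5, 6) does not reach this height (|z−center|=8.450 > r=4); Combining (union): only the r=8 cylinder is present, so the union is just that shape — 1 connected region. Overall, the cross-section is a single solid region. The nearest boundary edge runs (-4.00, 6.93)→(-6.93, 4.00); distance from the point to it = 5.71 mm. The point is not inside any of the regions above, so it lies outside the cross-section (5.71 mm from the nearest boundary).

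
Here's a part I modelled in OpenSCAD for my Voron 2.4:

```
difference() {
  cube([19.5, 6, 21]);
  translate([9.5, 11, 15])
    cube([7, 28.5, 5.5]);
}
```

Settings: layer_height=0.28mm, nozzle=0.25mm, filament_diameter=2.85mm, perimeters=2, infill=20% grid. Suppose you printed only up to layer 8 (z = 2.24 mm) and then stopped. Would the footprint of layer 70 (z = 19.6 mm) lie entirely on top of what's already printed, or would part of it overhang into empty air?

entirely on top

Compare the two slices. At z = 2.24: the cube (footprint 19.5×6) is included at this height (area 117.00 mm²); the cube at (9.5, 11) is absent (z outside [15, 20.5]); Subtracting the remaining from the first: none of the subtracted shapes is present at this height, so the 19.5×6 cube is unchanged — area = 117.00 mm². At z = 19.6: the 19.5×6 cube contributes its full rectangle (area 117.00 mm²); the cube at (9.5, 11) (footprint 7×28.5) is included at this height (area 199.50 mm²); Taking the first minus the rest: starting from the 19.5×6 cube (117.00 mm²), the 7×28.5 cube at (9.5, 11) misses the remaining region (no effect) — area = 117.00 mm². Checking containment: the cross-section at z = 19.6 is a subset of the cross-section at z = 2.24.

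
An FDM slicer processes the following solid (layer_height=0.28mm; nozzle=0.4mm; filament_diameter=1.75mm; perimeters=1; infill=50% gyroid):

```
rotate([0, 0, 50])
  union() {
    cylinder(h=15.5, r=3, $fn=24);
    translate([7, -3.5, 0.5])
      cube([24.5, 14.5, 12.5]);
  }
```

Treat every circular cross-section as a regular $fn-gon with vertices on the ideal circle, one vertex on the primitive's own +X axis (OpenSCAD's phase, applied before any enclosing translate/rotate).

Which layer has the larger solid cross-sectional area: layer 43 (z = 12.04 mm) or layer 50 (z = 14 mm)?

layer 43 (z = 12.04 mm)

Layer 43 (z = 12.04): the r=3 cylinder contributes a regular 24-gon of circumradius 3 (area = (24/2)·3.000²·sin(360°/24) = 27.95 mm²); the cube at (7, -3.5) is present — its section is the full 24.5×14.5 rectangle (area 355.25 mm²); Taking the union: the 2 present regions are separate (no shared area or edge), so areas and boundary lengths simply add and each stays a separate island — area = 383.20 mm²; (rotated 50° about Z; rotation is an isometry so areas/perimeters/island counts are preserved). So its area = 383.20 mm². Layer 50 (z = 14): the r=3 cylinder contributes a regular 24-gon of circumradius 3 (area = (24/2)·3.000²·sin(360°/24) = 27.95 mm²); the cube at (7, -3.5) is not intersected at this z (z outside [0.5, 13]); Merging all regions: only the r=3 cylinder is present, so the union is just that shape — area = 27.95 mm²; (rotated 50° about Z; rotation is an isometry so areas/perimeters/island counts are preserved). So its area = 27.95 mm². Layer 43 is larger (383.20 vs 27.95 mm²).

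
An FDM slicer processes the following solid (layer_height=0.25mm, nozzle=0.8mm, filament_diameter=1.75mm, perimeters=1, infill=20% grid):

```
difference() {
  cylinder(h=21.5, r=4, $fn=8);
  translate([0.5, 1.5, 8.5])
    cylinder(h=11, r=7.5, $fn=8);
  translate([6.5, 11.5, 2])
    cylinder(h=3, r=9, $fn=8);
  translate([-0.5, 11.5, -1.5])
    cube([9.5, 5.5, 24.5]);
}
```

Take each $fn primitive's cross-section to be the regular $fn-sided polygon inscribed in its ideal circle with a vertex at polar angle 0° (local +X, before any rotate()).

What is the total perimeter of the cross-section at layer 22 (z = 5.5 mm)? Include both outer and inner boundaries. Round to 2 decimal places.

24.49 mm

At z = 5.5 mm: the r=4 cylinder contributes a regular 8-gon of circumradius 4 (perimeter = 2·8·4.000·sin(180°/8) = 24.49 mm); the cylinder at (0.5, 1.5) does not reach this height (z outside [8.5, 19.5]); the cylinder at (6.5, 11.5) does not reach this height (z outside [2, 5]); the cube at (-0.5, 11.5) is present — its section is the full 9.5×5.5 rectangle (perimeter 30.00 mm); Subtracting the remaining from the first: starting from the r=4 cylinder, the 9.5×5.5 cube at (-0.5, 11.5) misses the remaining region (no effect) — boundary = 24.49 mm. Overall, the cross-section is a single solid region. Total boundary length (outer) = 24.49 mm.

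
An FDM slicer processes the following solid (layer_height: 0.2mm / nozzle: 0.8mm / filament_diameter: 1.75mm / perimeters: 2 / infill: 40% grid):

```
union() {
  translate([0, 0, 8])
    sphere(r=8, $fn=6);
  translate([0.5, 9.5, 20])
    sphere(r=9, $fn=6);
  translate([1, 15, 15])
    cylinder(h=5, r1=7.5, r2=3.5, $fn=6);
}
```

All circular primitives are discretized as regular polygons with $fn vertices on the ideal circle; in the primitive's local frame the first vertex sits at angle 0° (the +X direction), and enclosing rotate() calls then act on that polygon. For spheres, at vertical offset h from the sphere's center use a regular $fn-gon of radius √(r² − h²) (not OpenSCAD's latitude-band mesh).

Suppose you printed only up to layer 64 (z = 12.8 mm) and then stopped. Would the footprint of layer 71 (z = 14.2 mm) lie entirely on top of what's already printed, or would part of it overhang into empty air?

part overhangs

Compare the two slices. At z = 12.8: the r=8 sphere contributes a regular 6-gon of circumradius √(8²−4.8²) = 6.400 (area = (6/2)·6.400²·sin(360°/6) = 106.42 mm²); the r=9 sphere at (0.5, 9.5) slices to a regular 6-gon of circumradius 5.400 (√(r²−h²) with h=7.2 from center) (area = (6/2)·5.400²·sin(360°/6) = 75.76 mm²); the cone at (1, 15) does not reach this height (z outside [15, 20]); Combining (union): the regions partially overlap — summed areas 182.18 mm² minus the doubly-counted overlap 4.11 mm² gives 178.07 mm² — area = 178.07 mm². At z = 14.2: the sphere: section is a regular 6-gon, circumradius = √(r²−h²) = √(8²−6.2²) = 5.056 (area = (6/2)·5.056²·sin(360°/6) = 66.41 mm²); the sphere at (0.5, 9.5): section is a regular 6-gon, circumradius = √(r²−h²) = √(9²−5.8²) = 6.882 (area = (6/2)·6.882²·sin(360°/6) = 123.04 mm²); the cone at (1, 15) does not reach this height (z outside [15, 20]); Merging all regions: the regions partially overlap — summed areas 189.45 mm² minus the doubly-counted overlap 4.64 mm² gives 184.81 mm² — area = 184.81 mm². Checking containment: at z = 14.2 the cross-section extends beyond the z = 12.8 cross-section by about 37.20 mm².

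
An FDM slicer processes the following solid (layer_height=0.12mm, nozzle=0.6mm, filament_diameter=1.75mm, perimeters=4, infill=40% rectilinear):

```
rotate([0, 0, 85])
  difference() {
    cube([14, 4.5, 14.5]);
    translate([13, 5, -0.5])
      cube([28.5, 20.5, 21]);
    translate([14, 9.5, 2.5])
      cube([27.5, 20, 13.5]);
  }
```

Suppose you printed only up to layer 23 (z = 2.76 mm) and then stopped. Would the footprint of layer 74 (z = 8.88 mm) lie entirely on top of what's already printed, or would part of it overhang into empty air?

entirely on top

Compare the two slices. At z = 2.76: the cube is present — its section is the full 14×4.5 rectangle (area 63.00 mm²); the 28.5×20.5 cube at (13, 5) contributes its full rectangle (area 584.25 mm²); the cube at (14, 9.5) (footprint 27.5×20) is included at this height (area 550.00 mm²); Taking the first minus the rest: starting from the 14×4.5 cube (63.00 mm²), the 28.5×20.5 cube at (13, 5) misses the remaining region (no effect); the 27.5×20 cube at (14, 9.5) misses the remaining region (no effect) — area = 63.00 mm²; (whole slice rotated 85° about Z — lengths, areas and connectivity unchanged). At z = 8.88: the 14×4.5 cube contributes its full rectangle (area 63.00 mm²); the 28.5×20.5 cube at (13, 5) contributes its full rectangle (area 584.25 mm²); the cube at (14, 9.5) (footprint 27.5×20) is included at this height (area 550.00 mm²); Taking the first minus the rest: starting from the 14×4.5 cube (63.00 mm²), the 28.5×20.5 cube at (13, 5) misses the remaining region (no effect); the 27.5×20 cube at (14, 9.5) misses the remaining region (no effect) — area = 63.00 mm²; (rotated 85° about Z; rotation is an isometry so areas/perimeters/island counts are preserved). Checking containment: the cross-section at z = 8.88 is a subset of the cross-section at z = 2.76.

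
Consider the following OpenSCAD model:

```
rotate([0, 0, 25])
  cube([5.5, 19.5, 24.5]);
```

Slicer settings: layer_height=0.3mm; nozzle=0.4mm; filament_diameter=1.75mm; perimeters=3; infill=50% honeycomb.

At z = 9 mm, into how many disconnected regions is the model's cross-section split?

At z = 9 mm: the 5.5×19.5 cube contributes its full rectangle; (whole slice rotated 25° about Z — lengths, areas and connectivity unchanged). The result has 1 disconnected region.

1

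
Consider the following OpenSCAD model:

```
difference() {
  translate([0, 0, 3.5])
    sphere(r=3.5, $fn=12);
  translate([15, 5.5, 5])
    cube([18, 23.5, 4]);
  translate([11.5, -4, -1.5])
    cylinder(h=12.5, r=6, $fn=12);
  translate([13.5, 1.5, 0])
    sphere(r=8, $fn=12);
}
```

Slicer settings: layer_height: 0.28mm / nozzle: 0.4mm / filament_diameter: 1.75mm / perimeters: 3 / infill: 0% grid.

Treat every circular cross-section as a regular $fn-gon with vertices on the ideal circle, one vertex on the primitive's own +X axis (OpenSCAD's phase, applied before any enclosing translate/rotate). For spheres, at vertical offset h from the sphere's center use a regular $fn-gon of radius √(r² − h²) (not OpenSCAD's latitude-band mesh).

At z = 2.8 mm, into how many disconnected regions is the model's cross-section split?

1

At z = 2.8 mm: the sphere: section is a regular 12-gon, circumradius = √(r²−h²) = √(3.5²−0.7²) = 3.429; the cube at (15, 5.5) is absent (z outside [5, 9]); the r=6 cylinder at (11.5, -4) gives a regular 12-gon of circumradius 6 (constant along its height); the r=8 sphere at (13.5, 1.5) contributes a regular 12-gon of circumradius √(8²−2.8²) = 7.494; Taking the first minus the rest: starting from the r=3.5 sphere, the r=6 cylinder at (11.5, -4) misses the remaining region (no effect); the r=8 sphere at (13.5, 1.5) misses the remaining region (no effect) — 1 connected region. The result has 1 disconnected region.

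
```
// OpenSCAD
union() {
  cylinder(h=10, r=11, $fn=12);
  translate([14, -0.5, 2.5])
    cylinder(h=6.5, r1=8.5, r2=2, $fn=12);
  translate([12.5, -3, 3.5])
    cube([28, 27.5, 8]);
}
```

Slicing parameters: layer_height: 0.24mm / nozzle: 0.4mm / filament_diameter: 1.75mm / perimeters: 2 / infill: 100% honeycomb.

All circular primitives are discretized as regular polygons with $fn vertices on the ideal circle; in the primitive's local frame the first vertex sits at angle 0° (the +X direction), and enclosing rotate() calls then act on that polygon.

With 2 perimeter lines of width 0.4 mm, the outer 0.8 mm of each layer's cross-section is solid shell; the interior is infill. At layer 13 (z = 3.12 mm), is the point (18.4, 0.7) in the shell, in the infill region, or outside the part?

infill

At z = 3.12 mm: the r=11 cylinder gives a regular 12-gon of circumradius 11 (constant along its height); the cone at (14, -0.5) (r1=8.5→r2=2) has section circumradius 7.880 here — a regular 12-gon; the cube at (12.5, -3) is absent (z outside [3.5, 11.5]); Taking the union: the regions partially overlap (shared area 35.88 mm²), so overlapping operands fuse into one piece — 1 connected region. Overall, the cross-section is a single solid region. The nearest boundary edge runs (20.82, 3.44)→(21.88, -0.50); distance from the point to it = 3.05 mm. The point is inside the cross-section and 3.05 mm from the nearest boundary — more than the 0.8 mm shell width (2 × 0.4), so it's in the infill interior.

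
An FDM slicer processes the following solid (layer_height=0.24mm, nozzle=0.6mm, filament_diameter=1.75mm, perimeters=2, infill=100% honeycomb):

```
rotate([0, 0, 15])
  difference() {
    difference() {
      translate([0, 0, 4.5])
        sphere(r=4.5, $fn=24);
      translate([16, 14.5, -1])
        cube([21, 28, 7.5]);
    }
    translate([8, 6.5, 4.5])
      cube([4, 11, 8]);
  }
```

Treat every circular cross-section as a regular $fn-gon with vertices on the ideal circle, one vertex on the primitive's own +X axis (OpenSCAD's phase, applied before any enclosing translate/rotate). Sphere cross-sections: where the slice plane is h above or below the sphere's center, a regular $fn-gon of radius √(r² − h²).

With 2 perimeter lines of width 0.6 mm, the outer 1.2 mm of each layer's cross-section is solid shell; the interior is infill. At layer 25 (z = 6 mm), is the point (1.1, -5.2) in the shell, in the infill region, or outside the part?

At z = 6 mm: the r=4.5 sphere slices to a regular 24-gon of circumradius 4.243 (√(r²−h²) with h=1.5 from center); the 21×28 cube at (16, 14.5) contributes its full rectangle; Subtracting the remaining from the first: starting from the r=4.5 sphere, the 21×28 cube at (16, 14.5) misses the remaining region (no effect) — 1 connected region; the cube at (8, 6.5) (footprint 4×11) is included at this height; Taking the first minus the rest: starting from the result so far, the 4×11 cube at (8, 6.5) misses the remaining region (no effect) — 1 connected region; (rotated 15° about Z; rotation is an isometry so areas/perimeters/island counts are preserved). Overall, the cross-section is a single solid region. Undo the 15° rotation: the query point maps to (-0.283, -5.308) in the un-rotated model frame. The nearest boundary edge runs (-0.00, -4.24)→(-1.10, -4.10); distance from the point to it = 1.09 mm. The point is not inside any of the regions above, so it lies outside the cross-section (1.09 mm from the nearest boundary).

outside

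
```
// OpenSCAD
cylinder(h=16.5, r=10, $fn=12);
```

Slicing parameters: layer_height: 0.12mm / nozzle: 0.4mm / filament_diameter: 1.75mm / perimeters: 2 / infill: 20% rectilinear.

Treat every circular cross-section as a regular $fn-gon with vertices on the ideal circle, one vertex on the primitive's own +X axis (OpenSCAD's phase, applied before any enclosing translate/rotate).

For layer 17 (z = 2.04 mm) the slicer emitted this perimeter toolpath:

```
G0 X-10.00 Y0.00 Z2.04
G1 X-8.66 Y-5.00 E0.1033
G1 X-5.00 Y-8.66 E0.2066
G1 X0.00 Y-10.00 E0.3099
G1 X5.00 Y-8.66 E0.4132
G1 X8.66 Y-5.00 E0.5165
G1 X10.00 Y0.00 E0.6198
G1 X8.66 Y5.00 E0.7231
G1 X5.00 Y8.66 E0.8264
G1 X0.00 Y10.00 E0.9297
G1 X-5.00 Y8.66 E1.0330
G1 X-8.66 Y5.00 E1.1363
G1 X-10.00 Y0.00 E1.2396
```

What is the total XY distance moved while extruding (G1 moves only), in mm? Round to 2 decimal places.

62.12 mm

Sum the Euclidean lengths of each G1 segment: total = 62.12 mm.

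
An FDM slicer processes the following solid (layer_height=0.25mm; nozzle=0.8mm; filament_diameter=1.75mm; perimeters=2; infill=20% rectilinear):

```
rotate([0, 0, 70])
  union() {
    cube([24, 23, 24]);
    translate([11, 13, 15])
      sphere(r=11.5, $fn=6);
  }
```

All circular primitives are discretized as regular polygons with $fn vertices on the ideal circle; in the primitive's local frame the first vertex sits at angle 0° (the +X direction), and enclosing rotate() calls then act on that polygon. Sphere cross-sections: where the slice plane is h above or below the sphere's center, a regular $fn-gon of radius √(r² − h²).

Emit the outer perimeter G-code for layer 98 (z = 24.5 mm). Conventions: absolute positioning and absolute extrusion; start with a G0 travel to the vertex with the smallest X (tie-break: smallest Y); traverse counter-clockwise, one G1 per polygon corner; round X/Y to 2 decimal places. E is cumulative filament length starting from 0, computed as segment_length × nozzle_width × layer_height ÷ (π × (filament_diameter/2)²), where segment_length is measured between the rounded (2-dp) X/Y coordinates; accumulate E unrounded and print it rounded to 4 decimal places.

G0 X-14.84 Y13.66 Z24.50
G1 X-10.67 Y8.69 E0.5395
G1 X-4.29 Y9.82 E1.0782
G1 X-2.07 Y15.91 E1.6172
G1 X-6.24 Y20.87 E2.1560
G1 X-12.62 Y19.75 E2.6946
G1 X-14.84 Y13.66 E3.2336

At z = 24.5 mm: the cube does not reach this height (z outside [0, 24]); the r=11.5 sphere at (11, 13) slices to a regular 6-gon of circumradius 6.481 (√(r²−h²) with h=9.5 from center); Merging all regions: only the r=11.5 sphere at (11, 13) is present, so the union is just that shape — 1 connected region; (whole slice rotated 70° about Z — lengths, areas and connectivity unchanged). The outline is a single polygon with 6 vertices. Extrusion per mm of travel: 0.8 × 0.25 / (π × 0.875²) = 0.083150. Accumulating E over each segment gives final E = 3.2336.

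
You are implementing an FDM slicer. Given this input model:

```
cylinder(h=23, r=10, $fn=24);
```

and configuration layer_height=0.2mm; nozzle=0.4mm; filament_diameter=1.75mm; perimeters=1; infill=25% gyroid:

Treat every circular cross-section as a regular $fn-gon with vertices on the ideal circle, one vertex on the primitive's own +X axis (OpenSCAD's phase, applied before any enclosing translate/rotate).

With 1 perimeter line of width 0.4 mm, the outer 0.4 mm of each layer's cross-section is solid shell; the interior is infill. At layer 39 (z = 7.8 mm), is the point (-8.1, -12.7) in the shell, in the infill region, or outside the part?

At z = 7.8 mm: the r=10 cylinder contributes a regular 24-gon of circumradius 10. Overall, the cross-section is a single solid region. The nearest boundary edge runs (-7.07, -7.07)→(-5.00, -8.66); distance from the point to it = 5.09 mm. The point is not inside any of the regions above, so it lies outside the cross-section (5.09 mm from the nearest boundary).

outside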